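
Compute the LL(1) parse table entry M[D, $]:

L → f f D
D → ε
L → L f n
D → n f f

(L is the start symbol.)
To find M[D, $], we find productions for D where $ is in the predict set (PREDICT(N → α) = (FIRST(α) \ {ε}) ∪ (FOLLOW(N) if α ⇒* ε)).

Relevant sets:
  FOLLOW(D) = { $, 'f' }

D → ε: PREDICT = { $, 'f' }
  $ is in predict set, so this production goes in M[D, $]
D → n f f: PREDICT = { 'n' }

M[D, $] = D → ε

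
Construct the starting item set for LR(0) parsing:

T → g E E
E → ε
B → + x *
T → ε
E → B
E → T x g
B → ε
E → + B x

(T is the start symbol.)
{ [T → . g E E], [T → .], [T' → . T] }

First, augment the grammar with T' → T
I₀ = CLOSURE({ [T' → . T] }):
  [T' → . T] has the dot before T: add [T → . g E E], [T → .]
No further items can be added.

I₀ = { [T → . g E E], [T → .], [T' → . T] }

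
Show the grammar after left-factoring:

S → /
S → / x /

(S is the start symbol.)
S → / S'
S' → ε
S' → x /

Left-factoring transforms A → αβ₁ | αβ₂ into A → αA' and A' → β₁ | β₂
(α is the longest common prefix among the alternatives). Repeat until
no nonterminal has two alternatives with a common prefix.

Round 1: S has alternatives sharing prefix '/'. Introduce S': S → / S'
  Add: S' → ε
  Add: S' → x /

No remaining common prefixes — done.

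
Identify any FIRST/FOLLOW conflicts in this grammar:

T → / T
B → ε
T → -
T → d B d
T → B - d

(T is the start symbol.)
Nullable non-terminals: B.
B has a nullable alternative but only one production, so nothing to check.

T has no nullable alternative, so no FIRST/FOLLOW check is needed there.

No FIRST/FOLLOW conflicts found.

Answer: No FIRST/FOLLOW conflicts.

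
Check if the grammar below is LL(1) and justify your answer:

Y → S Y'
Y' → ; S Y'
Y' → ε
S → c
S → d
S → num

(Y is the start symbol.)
Yes, the grammar is LL(1).

A grammar is LL(1) if for each non-terminal N with multiple productions, the predict sets of those productions are pairwise disjoint, where PREDICT(N → α) = (FIRST(α) \ {ε}) ∪ (FOLLOW(N) if α ⇒* ε).

Relevant sets:
  FOLLOW(Y') = { $ }

For Y':
  PREDICT(Y' → ';' S Y') = { ';' }
  PREDICT(Y' → ε) = { $ }
For S:
  PREDICT(S → c) = { 'c' }
  PREDICT(S → d) = { 'd' }
  PREDICT(S → num) = { 'num' }
Y has a single production, so nothing to check there.

All predict sets are disjoint. The grammar IS LL(1).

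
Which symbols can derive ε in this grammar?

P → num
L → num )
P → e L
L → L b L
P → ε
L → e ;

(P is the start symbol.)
{ 'P' }

ε-productions: P → ε
So P is immediately nullable.
No further non-terminal can be added: every production for the remaining non-terminals contains a terminal or a non-nullable non-terminal.
Nullable = { 'P' }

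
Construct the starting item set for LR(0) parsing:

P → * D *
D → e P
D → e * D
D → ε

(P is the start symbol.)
{ [P → . * D *], [P' → . P] }

First, augment the grammar with P' → P
I₀ = CLOSURE({ [P' → . P] }):
  [P' → . P] has the dot before P: add [P → . * D *]
No further items can be added.

I₀ = { [P → . * D *], [P' → . P] }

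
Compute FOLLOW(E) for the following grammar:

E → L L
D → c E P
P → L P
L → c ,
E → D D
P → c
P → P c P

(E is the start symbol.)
To compute FOLLOW(E), find every occurrence of E on a right-hand side N → α E β: add FIRST(β) \ {ε}, and if β is empty or nullable also add FOLLOW(N). Iterate to a fixed point.

E is the start symbol, so $ ∈ FOLLOW(E).
In D → c E P: E is followed by P, add FIRST(P) \ {ε} = { 'c' }

Taking the union: FOLLOW(E) = { $, 'c' }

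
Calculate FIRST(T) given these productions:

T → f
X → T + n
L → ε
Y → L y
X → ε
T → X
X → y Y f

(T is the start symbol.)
FIRST sets of the other non-terminals involved (by the same procedure, iterated to a fixed point):
  FIRST(X) = { '+', 'f', 'y', ε }

From T → f:
  - f is a terminal: add 'f' and stop
From T → X:
  - X is a non-terminal: add FIRST(X) \ {ε} = { '+', 'f', 'y' }
    X is nullable and nothing follows, so the whole right-hand side can vanish: ε ∈ FIRST(T)

Collecting: FIRST(T) = { '+', 'f', 'y', ε }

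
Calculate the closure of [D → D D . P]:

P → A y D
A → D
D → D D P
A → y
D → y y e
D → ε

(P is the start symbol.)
To compute CLOSURE, for each item [A → α.Bβ] where B is a non-terminal, add [B → .γ] for all productions B → γ; repeat for the newly added items until nothing changes.

Start with: [D → D D . P]
  [D → D D . P] has the dot before P: add [P → . A y D]
  [P → . A y D] has the dot before A: add [A → . D], [A → . y]
  [A → . D] has the dot before D: add [D → . D D P], [D → . y y e], [D → .]
No further items can be added.

CLOSURE = { [A → . D], [A → . y], [D → . D D P], [D → . y y e], [D → .], [D → D D . P], [P → . A y D] }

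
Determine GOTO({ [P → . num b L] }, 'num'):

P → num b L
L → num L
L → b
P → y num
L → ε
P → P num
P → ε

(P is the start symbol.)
GOTO(I, 'num') = CLOSURE({ [A → αX.β] : [A → α.Xβ] ∈ I, X = 'num' })

Items with dot before 'num', with the dot advanced:
  [P → . num b L] → [P → num . b L]
Closure adds nothing (no advanced item has the dot before a non-terminal).

GOTO = { [P → num . b L] }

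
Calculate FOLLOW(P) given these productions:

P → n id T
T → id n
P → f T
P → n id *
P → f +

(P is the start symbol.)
To compute FOLLOW(P), find every occurrence of P on a right-hand side N → α P β: add FIRST(β) \ {ε}, and if β is empty or nullable also add FOLLOW(N). Iterate to a fixed point.

P is the start symbol, so $ ∈ FOLLOW(P).
P does not occur on any right-hand side.

Taking the union: FOLLOW(P) = { $ }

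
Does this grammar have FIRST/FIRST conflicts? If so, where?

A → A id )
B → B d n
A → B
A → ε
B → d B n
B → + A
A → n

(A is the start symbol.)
Yes. A → A id ')' / A → B on { '+', 'd' }; A → A id ')' / A → n on { 'n' }; B → B d n / B → d B n on { 'd' }; B → B d n / B → '+' A on { '+' }

A FIRST/FIRST conflict occurs when two productions N → α and N → β for the same non-terminal have FIRST(α) ∩ FIRST(β) ≠ ∅ (with ε ∈ FIRST of a nullable right-hand side, so two nullable alternatives also conflict).

FIRST sets of the non-terminals at (or reachable through a nullable prefix from) the front of some alternative:
  FIRST(A) = { '+', 'd', 'id', 'n', ε }
  FIRST(B) = { '+', 'd' }

Productions for A:
  A → A id ): FIRST = { '+', 'd', 'id', 'n' }
  A → B: FIRST = { '+', 'd' }
  A → ε: FIRST = { ε }
  A → n: FIRST = { 'n' }
Productions for B:
  B → B d n: FIRST = { '+', 'd' }
  B → d B n: FIRST = { 'd' }
  B → + A: FIRST = { '+' }

Conflict for A: A → A id ) and A → B
  Overlap: { '+', 'd' }
Conflict for A: A → A id ) and A → n
  Overlap: { 'n' }
Conflict for B: B → B d n and B → d B n
  Overlap: { 'd' }
Conflict for B: B → B d n and B → + A
  Overlap: { '+' }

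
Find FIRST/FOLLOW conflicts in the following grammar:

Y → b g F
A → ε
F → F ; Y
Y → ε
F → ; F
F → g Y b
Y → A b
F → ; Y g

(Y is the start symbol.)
A FIRST/FOLLOW conflict occurs when a non-terminal N has a nullable alternative N → β (β ⇒* ε) and another alternative N → α with FIRST(α) ∩ FOLLOW(N) ≠ ∅: on such a lookahead the parser cannot decide between expanding α and letting N vanish via β.

Nullable non-terminals: A, Y.
FIRST sets used below: FIRST(A) = { ε }
A has a nullable alternative but only one production, so nothing to check.

Y: nullable alternative(s) Y → ε; FOLLOW(Y) = { $, ';', 'b', 'g' }
  Y → b g F: FIRST \ {ε} = { 'b' } — overlaps FOLLOW(Y) on { 'b' }: CONFLICT
  Y → ε: FIRST \ {ε} = { } — this is the only nullable alternative, skip
  Y → A b: FIRST \ {ε} = { 'b' } — overlaps FOLLOW(Y) on { 'b' }: CONFLICT

F has no nullable alternative, so no FIRST/FOLLOW check is needed there.

So the grammar has 2 FIRST/FOLLOW conflicts (marked CONFLICT above).

Answer: Yes. Y → b g F with FOLLOW(Y) on { 'b' }; Y → A b with FOLLOW(Y) on { 'b' }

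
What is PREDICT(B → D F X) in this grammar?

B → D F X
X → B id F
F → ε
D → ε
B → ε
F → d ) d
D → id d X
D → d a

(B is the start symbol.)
{ 'd', 'id' }

PREDICT(B → D F X) = (FIRST(RHS) \ {ε}) ∪ (FOLLOW(B) if ε ∈ FIRST(RHS), i.e. RHS ⇒* ε)
FIRST(D) = { 'd', 'id', ε }
FIRST(F) = { 'd', ε }
FIRST(X) = { 'd', 'id' }
FIRST(D F X) = { 'd', 'id' }
ε ∉ FIRST(D F X), so FOLLOW(B) is not added.
PREDICT(B → D F X) = { 'd', 'id' }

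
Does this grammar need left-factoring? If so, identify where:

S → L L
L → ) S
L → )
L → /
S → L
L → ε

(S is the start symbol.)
Left-factoring is needed when two productions for the same non-terminal
share a common prefix on the right-hand side.

Productions for S:
  S → L L
  S → L
Productions for L:
  L → ) S
  L → )
  L → /
  L → ε

Found common prefix 'L' in productions for S
Found common prefix ')' in productions for L

Answer: Yes, S has productions with common prefix 'L'; L has productions with common prefix ')'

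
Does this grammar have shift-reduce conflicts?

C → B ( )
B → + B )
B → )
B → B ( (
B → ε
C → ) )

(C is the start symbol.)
Yes — I0: [B → .] vs [B → . )]; I1: [B → ) .] vs [C → ) . )]; I2: [B → .] vs [B → . )]

A shift-reduce conflict occurs when an LR(0) state has both:
  - a complete (reduce) item [A → α .] (dot at the end), and
  - a shift item [B → β . c γ] (dot before a terminal).

Augment with C' → C and build the canonical LR(0) collection (I0 = CLOSURE({[C' → . C]}), then GOTO on every symbol after a dot until no new states appear). It has 13 states:
  I0: { [B → . )], [B → . + B )], [B → . B ( (], [B → .], [C → . ) )], [C → . B ( )], [C' → . C] }  — shift, reduce
  I1: { [B → ) .], [C → ) . )] }  — shift, reduce
  I2: { [B → + . B )], [B → . )], [B → . + B )], [B → . B ( (], [B → .] }  — shift, reduce
  I3: { [B → B . ( (], [C → B . ( )] }  — shift
  I4: { [C' → C .] }  — accept
  I5: { [B → B ( . (], [C → B ( . )] }  — shift
  I6: { [B → B ( ( .] }  — reduce
  I7: { [C → B ( ) .] }  — reduce
  I8: { [B → ) .] }  — reduce
  I9: { [B → + B . )], [B → B . ( (] }  — shift
  I10: { [B → B ( . (] }  — shift
  I11: { [B → + B ) .] }  — reduce
  I12: { [C → ) ) .] }  — reduce

I0 contains reduce item [B → .] and shift items [B → . )], [B → . + B )], [C → . ) )] — shift-reduce conflict.
I1 contains reduce item [B → ) .] and shift item [C → ) . )] — shift-reduce conflict.
I2 contains reduce item [B → .] and shift items [B → . )], [B → . + B )] — shift-reduce conflict.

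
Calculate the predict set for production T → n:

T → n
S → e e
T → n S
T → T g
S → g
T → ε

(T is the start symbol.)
PREDICT(T → n) = (FIRST(RHS) \ {ε}) ∪ (FOLLOW(T) if ε ∈ FIRST(RHS), i.e. RHS ⇒* ε)
FIRST(n) = { 'n' }
ε ∉ FIRST(n), so FOLLOW(T) is not added.
PREDICT(T → n) = { 'n' }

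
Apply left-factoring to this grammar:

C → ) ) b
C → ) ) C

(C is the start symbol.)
C → ) ) C'
C' → b
C' → C

Left-factoring transforms A → αβ₁ | αβ₂ into A → αA' and A' → β₁ | β₂
(α is the longest common prefix among the alternatives). Repeat until
no nonterminal has two alternatives with a common prefix.

Round 1: C has alternatives sharing prefix ') )'. Introduce C': C → ) ) C'
  Add: C' → b
  Add: C' → C

No remaining common prefixes — done.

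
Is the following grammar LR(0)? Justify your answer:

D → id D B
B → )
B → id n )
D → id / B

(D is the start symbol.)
Yes, the grammar is LR(0)

Augment with D' → D and build the canonical LR(0) collection (I0 = CLOSURE({[D' → . D]}), then GOTO on every symbol after a dot until no new states appear). It has 11 states:
  I0: { [D → . id / B], [D → . id D B], [D' → . D] }  — shift
  I1: { [D' → D .] }  — accept
  I2: { [D → . id / B], [D → . id D B], [D → id . / B], [D → id . D B] }  — shift
  I3: { [B → . )], [B → . id n )], [D → id / . B] }  — shift
  I4: { [B → . )], [B → . id n )], [D → id D . B] }  — shift
  I5: { [B → ) .] }  — reduce
  I6: { [D → id D B .] }  — reduce
  I7: { [B → id . n )] }  — shift
  I8: { [B → id n . )] }  — shift
  I9: { [B → id n ) .] }  — reduce
  I10: { [D → id / B .] }  — reduce

Every state is either a pure shift/goto state or contains exactly one complete item and nothing to shift — no conflicts. The grammar is LR(0).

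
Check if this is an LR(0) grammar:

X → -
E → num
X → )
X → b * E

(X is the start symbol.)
Yes, the grammar is LR(0)

Augment with X' → X and build the canonical LR(0) collection (I0 = CLOSURE({[X' → . X]}), then GOTO on every symbol after a dot until no new states appear). It has 8 states:
  I0: { [X → . )], [X → . -], [X → . b * E], [X' → . X] }  — shift
  I1: { [X → ) .] }  — reduce
  I2: { [X → - .] }  — reduce
  I3: { [X' → X .] }  — accept
  I4: { [X → b . * E] }  — shift
  I5: { [E → . num], [X → b * . E] }  — shift
  I6: { [X → b * E .] }  — reduce
  I7: { [E → num .] }  — reduce

Every state is either a pure shift/goto state or contains exactly one complete item and nothing to shift — no conflicts. The grammar is LR(0).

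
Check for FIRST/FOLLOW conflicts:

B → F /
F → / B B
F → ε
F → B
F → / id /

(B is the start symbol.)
Yes. F → '/' B B with FOLLOW(F) on { '/' }; F → B with FOLLOW(F) on { '/' }; F → '/' id '/' with FOLLOW(F) on { '/' }

A FIRST/FOLLOW conflict occurs when a non-terminal N has a nullable alternative N → β (β ⇒* ε) and another alternative N → α with FIRST(α) ∩ FOLLOW(N) ≠ ∅: on such a lookahead the parser cannot decide between expanding α and letting N vanish via β.

Nullable non-terminals: F.
FIRST sets used below: FIRST(B) = { '/' }

F: nullable alternative(s) F → ε; FOLLOW(F) = { '/' }
  F → / B B: FIRST \ {ε} = { '/' } — overlaps FOLLOW(F) on { '/' }: CONFLICT
  F → ε: FIRST \ {ε} = { } — this is the only nullable alternative, skip
  F → B: FIRST \ {ε} = { '/' } — overlaps FOLLOW(F) on { '/' }: CONFLICT
  F → / id /: FIRST \ {ε} = { '/' } — overlaps FOLLOW(F) on { '/' }: CONFLICT

B has no nullable alternative, so no FIRST/FOLLOW check is needed there.

So the grammar has 3 FIRST/FOLLOW conflicts (marked CONFLICT above).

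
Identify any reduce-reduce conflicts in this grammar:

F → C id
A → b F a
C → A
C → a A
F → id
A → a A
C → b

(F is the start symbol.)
Augment with F' → F and build the canonical LR(0) collection (I0 = CLOSURE({[F' → . F]}), then GOTO on every symbol after a dot until no new states appear). It has 14 states:
  I0: { [A → . a A], [A → . b F a], [C → . A], [C → . a A], [C → . b], [F → . C id], [F → . id], [F' → . F] }  — shift
  I1: { [C → A .] }  — reduce
  I2: { [F → C . id] }  — shift
  I3: { [F' → F .] }  — accept
  I4: { [A → . a A], [A → . b F a], [A → a . A], [C → a . A] }  — shift
  I5: { [A → . a A], [A → . b F a], [A → b . F a], [C → . A], [C → . a A], [C → . b], [C → b .], [F → . C id], [F → . id] }  — shift, reduce
  I6: { [F → id .] }  — reduce
  I7: { [A → b F . a] }  — shift
  I8: { [A → b F a .] }  — reduce
  I9: { [A → a A .], [C → a A .] }  — 2 reduces
  I10: { [A → . a A], [A → . b F a], [A → a . A] }  — shift
  I11: { [A → . a A], [A → . b F a], [A → b . F a], [C → . A], [C → . a A], [C → . b], [F → . C id], [F → . id] }  — shift
  I12: { [A → a A .] }  — reduce
  I13: { [F → C id .] }  — reduce

I9 contains complete items [A → a A .], [C → a A .] — reduce-reduce conflict.

Answer: Yes — I9: [A → a A .] vs [C → a A .]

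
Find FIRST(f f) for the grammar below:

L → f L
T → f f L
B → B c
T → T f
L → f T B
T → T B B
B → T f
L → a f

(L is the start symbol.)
To compute FIRST(f f), process the symbols left to right:
Symbol f is a terminal. Add 'f' and stop.
FIRST(f f) = { 'f' }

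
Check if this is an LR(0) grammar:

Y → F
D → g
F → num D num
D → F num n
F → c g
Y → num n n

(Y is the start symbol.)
Yes, the grammar is LR(0)

A grammar is LR(0) if no state in the canonical LR(0) collection has:
  - both a shift item (dot before a terminal) and a complete item (shift-reduce conflict), or
  - two or more complete items (reduce-reduce conflict; the accept item [Y' → Y .] counts as a complete item here).

Augment with Y' → Y and build the canonical LR(0) collection (I0 = CLOSURE({[Y' → . Y]}), then GOTO on every symbol after a dot until no new states appear). It has 15 states:
  I0: { [F → . c g], [F → . num D num], [Y → . F], [Y → . num n n], [Y' → . Y] }  — shift
  I1: { [Y → F .] }  — reduce
  I2: { [Y' → Y .] }  — accept
  I3: { [F → c . g] }  — shift
  I4: { [D → . F num n], [D → . g], [F → . c g], [F → . num D num], [F → num . D num], [Y → num . n n] }  — shift
  I5: { [F → num D . num] }  — shift
  I6: { [D → F . num n] }  — shift
  I7: { [D → g .] }  — reduce
  I8: { [Y → num n . n] }  — shift
  I9: { [D → . F num n], [D → . g], [F → . c g], [F → . num D num], [F → num . D num] }  — shift
  I10: { [Y → num n n .] }  — reduce
  I11: { [D → F num . n] }  — shift
  I12: { [D → F num n .] }  — reduce
  I13: { [F → num D num .] }  — reduce
  I14: { [F → c g .] }  — reduce

Every state is either a pure shift/goto state or contains exactly one complete item and nothing to shift — no conflicts. The grammar is LR(0).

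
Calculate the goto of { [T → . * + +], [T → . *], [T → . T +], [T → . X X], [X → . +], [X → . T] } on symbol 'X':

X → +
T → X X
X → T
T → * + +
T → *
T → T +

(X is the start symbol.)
GOTO(I, 'X') = CLOSURE({ [A → αX.β] : [A → α.Xβ] ∈ I, X = 'X' })

Items with dot before 'X', with the dot advanced:
  [T → . X X] → [T → X . X]
Closure of the advanced items:
  [T → X . X] has the dot before X: add [X → . +], [X → . T]
  [X → . T] has the dot before T: add [T → . X X], [T → . * + +], [T → . *], [T → . T +]

GOTO = { [T → . * + +], [T → . *], [T → . T +], [T → . X X], [T → X . X], [X → . +], [X → . T] }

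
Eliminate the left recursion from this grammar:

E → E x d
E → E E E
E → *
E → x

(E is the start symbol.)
E → * E'
E → x E'
E' → x d E'
E' → E E E'
E' → ε

E is directly left-recursive. The standard transformation for
  A → A α₁ | ... | A α_m | β₁ | ... | β_n
is
  A  → β₁ A' | ... | β_n A'
  A' → α₁ A' | ... | α_m A' | ε

E → * becomes E → * E'
E → x becomes E → x E'
E → E x d becomes E' → x d E'
E → E E E becomes E' → E E E'
Add E' → ε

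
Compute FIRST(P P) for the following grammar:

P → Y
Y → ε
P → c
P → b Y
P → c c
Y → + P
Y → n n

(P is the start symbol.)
FIRST sets of the non-terminals involved (from the grammar, by fixed-point iteration):
  FIRST(P) = { '+', 'b', 'c', 'n', ε }

To compute FIRST(P P), process the symbols left to right:
Symbol P is a non-terminal. Add FIRST(P) \ {ε} = { '+', 'b', 'c', 'n' }
P is nullable (ε ∈ FIRST(P)), continue to the next symbol.
Symbol P is a non-terminal. Add FIRST(P) \ {ε} = { '+', 'b', 'c', 'n' }
P is nullable (ε ∈ FIRST(P)), continue to the next symbol.
All symbols are nullable, so ε is in the result.
FIRST(P P) = { '+', 'b', 'c', 'n', ε }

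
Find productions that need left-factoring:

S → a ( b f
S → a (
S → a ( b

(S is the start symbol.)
Left-factoring is needed when two productions for the same non-terminal
share a common prefix on the right-hand side.

Productions for S:
  S → a ( b f
  S → a (
  S → a ( b

Found common prefix 'a (' in productions for S

Answer: Yes, S has productions with common prefix 'a ('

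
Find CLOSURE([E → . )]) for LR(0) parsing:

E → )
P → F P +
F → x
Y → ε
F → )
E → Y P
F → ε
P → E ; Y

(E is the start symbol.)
Start with: [E → . )]
The dot precedes the terminal ')', so nothing is added.

CLOSURE = { [E → . )] }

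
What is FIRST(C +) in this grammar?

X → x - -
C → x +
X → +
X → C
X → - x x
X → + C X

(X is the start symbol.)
{ 'x' }

FIRST sets of the non-terminals involved (from the grammar, by fixed-point iteration):
  FIRST(C) = { 'x' }

To compute FIRST(C +), process the symbols left to right:
Symbol C is a non-terminal. Add FIRST(C) \ {ε} = { 'x' }
C is not nullable (ε ∉ FIRST(C)), so stop here.
FIRST(C +) = { 'x' }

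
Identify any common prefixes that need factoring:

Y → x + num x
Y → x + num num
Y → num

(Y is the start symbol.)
Yes, Y has productions with common prefix 'x + num'

Left-factoring is needed when two productions for the same non-terminal
share a common prefix on the right-hand side.

Productions for Y:
  Y → x + num x
  Y → x + num num
  Y → num

Found common prefix 'x + num' in productions for Y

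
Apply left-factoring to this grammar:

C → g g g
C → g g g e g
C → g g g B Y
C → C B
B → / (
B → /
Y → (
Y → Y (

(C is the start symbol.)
Left-factoring transforms A → αβ₁ | αβ₂ into A → αA' and A' → β₁ | β₂
(α is the longest common prefix among the alternatives). Repeat until
no nonterminal has two alternatives with a common prefix.

Round 1: C has alternatives sharing prefix 'g g g'. Introduce C': C → g g g C'
  Add: C' → ε
  Add: C' → e g
  Add: C' → B Y

Round 2: B has alternatives sharing prefix '/'. Introduce B': B → / B'
  Add: B' → (
  Add: B' → ε

No remaining common prefixes — done.

Resulting grammar:
C → g g g C'
C' → ε
C' → e g
C' → B Y
C → C B
B → / B'
B' → (
B' → ε
Y → (
Y → Y (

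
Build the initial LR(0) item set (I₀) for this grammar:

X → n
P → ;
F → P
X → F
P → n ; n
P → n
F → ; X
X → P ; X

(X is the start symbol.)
{ [F → . ; X], [F → . P], [P → . ;], [P → . n ; n], [P → . n], [X → . F], [X → . P ; X], [X → . n], [X' → . X] }

First, augment the grammar with X' → X
I₀ = CLOSURE({ [X' → . X] }):
  [X' → . X] has the dot before X: add [X → . n], [X → . F], [X → . P ; X]
  [X → . F] has the dot before F: add [F → . P], [F → . ; X]
  [X → . P ; X] has the dot before P: add [P → . ;], [P → . n ; n], [P → . n]
No further items can be added.

I₀ = { [F → . ; X], [F → . P], [P → . ;], [P → . n ; n], [P → . n], [X → . F], [X → . P ; X], [X → . n], [X' → . X] }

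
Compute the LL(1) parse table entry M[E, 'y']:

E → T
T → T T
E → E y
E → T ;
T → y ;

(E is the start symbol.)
E → T, E → E y, E → T ;

To find M[E, 'y'], we find productions for E where 'y' is in the predict set (PREDICT(N → α) = (FIRST(α) \ {ε}) ∪ (FOLLOW(N) if α ⇒* ε)).

Relevant sets:
  FIRST(T) = { 'y' }
  FIRST(E) = { 'y' }

E → T: PREDICT = { 'y' }
  'y' is in predict set, so this production goes in M[E, 'y']
E → E y: PREDICT = { 'y' }
  'y' is in predict set, so this production goes in M[E, 'y']
E → T ;: PREDICT = { 'y' }
  'y' is in predict set, so this production goes in M[E, 'y']

M[E, 'y'] = E → T, E → E y, E → T ;  (a multiply-defined cell — the grammar is not LL(1))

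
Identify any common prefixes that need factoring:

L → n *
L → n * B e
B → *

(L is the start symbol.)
Left-factoring is needed when two productions for the same non-terminal
share a common prefix on the right-hand side.

Productions for L:
  L → n *
  L → n * B e

Found common prefix 'n *' in productions for L

Answer: Yes, L has productions with common prefix 'n *'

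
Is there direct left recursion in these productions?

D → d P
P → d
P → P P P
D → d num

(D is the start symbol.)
Direct left recursion occurs when N → N α for some non-terminal N (the right-hand side begins with the left-hand side itself).

D → d P: starts with d
P → d: starts with d
P → P P P: LEFT RECURSIVE (starts with P)
D → d num: starts with d

The grammar has direct left recursion on: P.

Answer: Yes, P is left-recursive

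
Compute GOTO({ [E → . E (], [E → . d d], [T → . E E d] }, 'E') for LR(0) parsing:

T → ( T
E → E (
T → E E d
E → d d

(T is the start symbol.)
GOTO(I, 'E') = CLOSURE({ [A → αX.β] : [A → α.Xβ] ∈ I, X = 'E' })

Items with dot before 'E', with the dot advanced:
  [E → . E (] → [E → E . (]
  [T → . E E d] → [T → E . E d]
Closure of the advanced items:
  [T → E . E d] has the dot before E: add [E → . E (], [E → . d d]

GOTO = { [E → . E (], [E → . d d], [E → E . (], [T → E . E d] }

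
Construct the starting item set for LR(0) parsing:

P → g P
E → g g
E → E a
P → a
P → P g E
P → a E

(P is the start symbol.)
First, augment the grammar with P' → P
I₀ = CLOSURE({ [P' → . P] }):
  [P' → . P] has the dot before P: add [P → . g P], [P → . a], [P → . P g E], [P → . a E]
No further items can be added.

I₀ = { [P → . P g E], [P → . a E], [P → . a], [P → . g P], [P' → . P] }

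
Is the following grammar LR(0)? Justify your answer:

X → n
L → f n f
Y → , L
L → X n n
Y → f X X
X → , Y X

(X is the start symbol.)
Yes, the grammar is LR(0)

Augment with X' → X and build the canonical LR(0) collection (I0 = CLOSURE({[X' → . X]}), then GOTO on every symbol after a dot until no new states appear). It has 17 states:
  I0: { [X → . , Y X], [X → . n], [X' → . X] }  — shift
  I1: { [X → , . Y X], [Y → . , L], [Y → . f X X] }  — shift
  I2: { [X' → X .] }  — accept
  I3: { [X → n .] }  — reduce
  I4: { [L → . X n n], [L → . f n f], [X → . , Y X], [X → . n], [Y → , . L] }  — shift
  I5: { [X → , Y . X], [X → . , Y X], [X → . n] }  — shift
  I6: { [X → . , Y X], [X → . n], [Y → f . X X] }  — shift
  I7: { [X → . , Y X], [X → . n], [Y → f X . X] }  — shift
  I8: { [Y → f X X .] }  — reduce
  I9: { [X → , Y X .] }  — reduce
  I10: { [Y → , L .] }  — reduce
  I11: { [L → X . n n] }  — shift
  I12: { [L → f . n f] }  — shift
  I13: { [L → f n . f] }  — shift
  I14: { [L → f n f .] }  — reduce
  I15: { [L → X n . n] }  — shift
  I16: { [L → X n n .] }  — reduce

Every state is either a pure shift/goto state or contains exactly one complete item and nothing to shift — no conflicts. The grammar is LR(0).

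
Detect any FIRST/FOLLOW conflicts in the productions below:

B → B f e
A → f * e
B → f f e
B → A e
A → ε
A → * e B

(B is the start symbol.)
A FIRST/FOLLOW conflict occurs when a non-terminal N has a nullable alternative N → β (β ⇒* ε) and another alternative N → α with FIRST(α) ∩ FOLLOW(N) ≠ ∅: on such a lookahead the parser cannot decide between expanding α and letting N vanish via β.

Nullable non-terminals: A.

A: nullable alternative(s) A → ε; FOLLOW(A) = { 'e' }
  A → f * e: FIRST \ {ε} = { 'f' } — disjoint from FOLLOW(A)
  A → ε: FIRST \ {ε} = { } — this is the only nullable alternative, skip
  A → * e B: FIRST \ {ε} = { '*' } — disjoint from FOLLOW(A)

B has no nullable alternative, so no FIRST/FOLLOW check is needed there.

No FIRST/FOLLOW conflicts found.

Answer: No FIRST/FOLLOW conflicts.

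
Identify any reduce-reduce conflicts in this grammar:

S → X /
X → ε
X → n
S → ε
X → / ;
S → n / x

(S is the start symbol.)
Yes — I0: [S → .] vs [X → .]

A reduce-reduce conflict occurs when an LR(0) state has two complete items [A → α .] and [B → β .] — both call for a reduction, and with no lookahead the parser cannot choose between them.

Augment with S' → S and build the canonical LR(0) collection (I0 = CLOSURE({[S' → . S]}), then GOTO on every symbol after a dot until no new states appear). It has 9 states:
  I0: { [S → . X /], [S → . n / x], [S → .], [S' → . S], [X → . / ;], [X → . n], [X → .] }  — shift, 2 reduces
  I1: { [X → / . ;] }  — shift
  I2: { [S' → S .] }  — accept
  I3: { [S → X . /] }  — shift
  I4: { [S → n . / x], [X → n .] }  — shift, reduce
  I5: { [S → n / . x] }  — shift
  I6: { [S → n / x .] }  — reduce
  I7: { [S → X / .] }  — reduce
  I8: { [X → / ; .] }  — reduce

I0 contains complete items [S → .], [X → .] — reduce-reduce conflict.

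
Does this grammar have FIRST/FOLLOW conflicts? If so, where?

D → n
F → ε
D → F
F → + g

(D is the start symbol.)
No FIRST/FOLLOW conflicts.

A FIRST/FOLLOW conflict occurs when a non-terminal N has a nullable alternative N → β (β ⇒* ε) and another alternative N → α with FIRST(α) ∩ FOLLOW(N) ≠ ∅: on such a lookahead the parser cannot decide between expanding α and letting N vanish via β.

Nullable non-terminals: D, F.
FIRST sets used below: FIRST(F) = { '+', ε }

D: nullable alternative(s) D → F; FOLLOW(D) = { $ }
  D → n: FIRST \ {ε} = { 'n' } — disjoint from FOLLOW(D)
  D → F: FIRST \ {ε} = { '+' } — this is the only nullable alternative, skip

F: nullable alternative(s) F → ε; FOLLOW(F) = { $ }
  F → ε: FIRST \ {ε} = { } — this is the only nullable alternative, skip
  F → + g: FIRST \ {ε} = { '+' } — disjoint from FOLLOW(F)

No FIRST/FOLLOW conflicts found.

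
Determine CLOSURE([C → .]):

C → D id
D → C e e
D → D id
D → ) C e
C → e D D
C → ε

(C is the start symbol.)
{ [C → .] }

Start with: [C → .]
The dot is at the end, so nothing is added.

CLOSURE = { [C → .] }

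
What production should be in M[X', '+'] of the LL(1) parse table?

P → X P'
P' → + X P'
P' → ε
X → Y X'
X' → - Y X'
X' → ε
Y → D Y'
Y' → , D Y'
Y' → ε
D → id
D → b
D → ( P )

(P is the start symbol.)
To find M[X', '+'], we find productions for X' where '+' is in the predict set (PREDICT(N → α) = (FIRST(α) \ {ε}) ∪ (FOLLOW(N) if α ⇒* ε)).

Relevant sets:
  FOLLOW(X') = { $, ')', '+' }

X' → - Y X': PREDICT = { '-' }
X' → ε: PREDICT = { $, ')', '+' }
  '+' is in predict set, so this production goes in M[X', '+']

M[X', '+'] = X' → ε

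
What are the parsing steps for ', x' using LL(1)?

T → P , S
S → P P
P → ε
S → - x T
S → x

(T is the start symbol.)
LL(1) parsing maintains a stack (initially the start symbol over $) and the input. At each step: if the stack top is a terminal, match it against the current input token; if it is a non-terminal N, replace it with the RHS of M[N, lookahead] (the unique production whose predict set contains the lookahead).

Stack is shown with the top on the left.

Stack    Input  Action
----------------------
T $      , x $  output T → P , S
P , S $  , x $  output P → ε
, S $    , x $  match ','
S $      x $    output S → x
x $      x $    match 'x'
$        $      accept

The string is accepted.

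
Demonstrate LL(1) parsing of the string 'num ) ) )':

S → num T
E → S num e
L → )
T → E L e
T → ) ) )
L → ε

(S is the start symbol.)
LL(1) parsing maintains a stack (initially the start symbol over $) and the input. At each step: if the stack top is a terminal, match it against the current input token; if it is a non-terminal N, replace it with the RHS of M[N, lookahead] (the unique production whose predict set contains the lookahead).

Stack is shown with the top on the left.

Stack    Input        Action
----------------------------
S $      num ) ) ) $  output S → num T
num T $  num ) ) ) $  match 'num'
T $      ) ) ) $      output T → ) ) )
) ) ) $  ) ) ) $      match ')'
) ) $    ) ) $        match ')'
) $      ) $          match ')'
$        $            accept

The string is accepted.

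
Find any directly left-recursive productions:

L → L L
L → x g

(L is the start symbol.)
Yes, L is left-recursive

L → L L: LEFT RECURSIVE (starts with L)
L → x g: starts with x

The grammar has direct left recursion on: L.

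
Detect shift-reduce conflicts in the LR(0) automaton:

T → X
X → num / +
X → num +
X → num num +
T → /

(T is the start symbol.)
No shift-reduce conflicts

Augment with T' → T and build the canonical LR(0) collection (I0 = CLOSURE({[T' → . T]}), then GOTO on every symbol after a dot until no new states appear). It has 10 states:
  I0: { [T → . /], [T → . X], [T' → . T], [X → . num +], [X → . num / +], [X → . num num +] }  — shift
  I1: { [T → / .] }  — reduce
  I2: { [T' → T .] }  — accept
  I3: { [T → X .] }  — reduce
  I4: { [X → num . +], [X → num . / +], [X → num . num +] }  — shift
  I5: { [X → num + .] }  — reduce
  I6: { [X → num / . +] }  — shift
  I7: { [X → num num . +] }  — shift
  I8: { [X → num num + .] }  — reduce
  I9: { [X → num / + .] }  — reduce

No state contains both a complete item and a shift item.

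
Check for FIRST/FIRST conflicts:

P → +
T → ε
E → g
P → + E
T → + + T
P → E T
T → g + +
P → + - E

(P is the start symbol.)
FIRST sets of the non-terminals at (or reachable through a nullable prefix from) the front of some alternative:
  FIRST(E) = { 'g' }

Productions for P:
  P → +: FIRST = { '+' }
  P → + E: FIRST = { '+' }
  P → E T: FIRST = { 'g' }
  P → + - E: FIRST = { '+' }
Productions for T:
  T → ε: FIRST = { ε }
  T → + + T: FIRST = { '+' }
  T → g + +: FIRST = { 'g' }
E has only one production, so no FIRST/FIRST conflict is possible there.

Conflict for P: P → + and P → + E
  Overlap: { '+' }
Conflict for P: P → + and P → + - E
  Overlap: { '+' }
Conflict for P: P → + E and P → + - E
  Overlap: { '+' }

Answer: Yes. P → '+' / P → '+' E on { '+' }; P → '+' / P → '+' '-' E on { '+' }; P → '+' E / P → '+' '-' E on { '+' }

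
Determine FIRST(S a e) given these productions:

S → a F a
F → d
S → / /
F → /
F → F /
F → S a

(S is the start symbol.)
{ '/', 'a' }

FIRST sets of the non-terminals involved (from the grammar, by fixed-point iteration):
  FIRST(S) = { '/', 'a' }

To compute FIRST(S a e), process the symbols left to right:
Symbol S is a non-terminal. Add FIRST(S) \ {ε} = { '/', 'a' }
S is not nullable (ε ∉ FIRST(S)), so stop here.
FIRST(S a e) = { '/', 'a' }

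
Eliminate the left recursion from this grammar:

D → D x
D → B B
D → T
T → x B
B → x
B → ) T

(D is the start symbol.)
D is directly left-recursive. The standard transformation for
  A → A α₁ | ... | A α_m | β₁ | ... | β_n
is
  A  → β₁ A' | ... | β_n A'
  A' → α₁ A' | ... | α_m A' | ε

D → B B becomes D → B B D'
D → T becomes D → T D'
D → D x becomes D' → x D'
Add D' → ε

Productions for other non-terminals are unchanged:
  T → x B
  B → x
  B → ) T

Resulting grammar:
D → B B D'
D → T D'
D' → x D'
D' → ε
T → x B
B → x
B → ) T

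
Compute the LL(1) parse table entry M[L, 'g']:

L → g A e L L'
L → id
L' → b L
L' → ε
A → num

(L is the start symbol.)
L → g A e L L'

To find M[L, 'g'], we find productions for L where 'g' is in the predict set (PREDICT(N → α) = (FIRST(α) \ {ε}) ∪ (FOLLOW(N) if α ⇒* ε)).

L → g A e L L': PREDICT = { 'g' }
  'g' is in predict set, so this production goes in M[L, 'g']
L → id: PREDICT = { 'id' }

M[L, 'g'] = L → g A e L L'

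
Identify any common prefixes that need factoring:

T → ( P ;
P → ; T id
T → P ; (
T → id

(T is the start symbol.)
Left-factoring is needed when two productions for the same non-terminal
share a common prefix on the right-hand side.

Productions for T:
  T → ( P ;
  T → P ; (
  T → id

No common prefixes found.

Answer: No, left-factoring is not needed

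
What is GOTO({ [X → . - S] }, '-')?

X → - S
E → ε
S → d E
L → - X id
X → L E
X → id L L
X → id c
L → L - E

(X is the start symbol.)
GOTO(I, '-') = CLOSURE({ [A → αX.β] : [A → α.Xβ] ∈ I, X = '-' })

Items with dot before '-', with the dot advanced:
  [X → . - S] → [X → - . S]
Closure of the advanced items:
  [X → - . S] has the dot before S: add [S → . d E]

GOTO = { [S → . d E], [X → - . S] }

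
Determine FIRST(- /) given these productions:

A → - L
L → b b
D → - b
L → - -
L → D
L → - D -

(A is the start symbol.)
To compute FIRST(- /), process the symbols left to right:
Symbol - is a terminal. Add '-' and stop.
FIRST(- /) = { '-' }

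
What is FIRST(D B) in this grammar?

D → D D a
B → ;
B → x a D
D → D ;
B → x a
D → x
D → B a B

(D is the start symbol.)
FIRST sets of the non-terminals involved (from the grammar, by fixed-point iteration):
  FIRST(D) = { ';', 'x' }

To compute FIRST(D B), process the symbols left to right:
Symbol D is a non-terminal. Add FIRST(D) \ {ε} = { ';', 'x' }
D is not nullable (ε ∉ FIRST(D)), so stop here.
FIRST(D B) = { ';', 'x' }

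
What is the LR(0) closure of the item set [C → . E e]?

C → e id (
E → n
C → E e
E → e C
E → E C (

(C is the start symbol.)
{ [C → . E e], [E → . E C (], [E → . e C], [E → . n] }

To compute CLOSURE, for each item [A → α.Bβ] where B is a non-terminal, add [B → .γ] for all productions B → γ; repeat for the newly added items until nothing changes.

Start with: [C → . E e]
  [C → . E e] has the dot before E: add [E → . n], [E → . e C], [E → . E C (]
No further items can be added.

CLOSURE = { [C → . E e], [E → . E C (], [E → . e C], [E → . n] }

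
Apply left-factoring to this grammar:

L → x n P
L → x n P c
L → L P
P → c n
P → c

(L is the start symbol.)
Left-factoring transforms A → αβ₁ | αβ₂ into A → αA' and A' → β₁ | β₂
(α is the longest common prefix among the alternatives). Repeat until
no nonterminal has two alternatives with a common prefix.

Round 1: L has alternatives sharing prefix 'x n P'. Introduce L': L → x n P L'
  Add: L' → ε
  Add: L' → c

Round 2: P has alternatives sharing prefix 'c'. Introduce P': P → c P'
  Add: P' → n
  Add: P' → ε

No remaining common prefixes — done.

Resulting grammar:
L → x n P L'
L' → ε
L' → c
L → L P
P → c P'
P' → n
P' → ε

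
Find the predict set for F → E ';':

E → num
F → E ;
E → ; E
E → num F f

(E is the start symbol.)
PREDICT(F → E ';') = (FIRST(RHS) \ {ε}) ∪ (FOLLOW(F) if ε ∈ FIRST(RHS), i.e. RHS ⇒* ε)
FIRST(E) = { ';', 'num' }
FIRST(E ';') = { ';', 'num' }
ε ∉ FIRST(E ';'), so FOLLOW(F) is not added.
PREDICT(F → E ';') = { ';', 'num' }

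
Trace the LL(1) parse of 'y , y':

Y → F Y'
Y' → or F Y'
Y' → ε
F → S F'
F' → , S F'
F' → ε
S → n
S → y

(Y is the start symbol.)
Stack is shown with the top on the left.

Stack        Input    Action
----------------------------
Y $          y , y $  output Y → F Y'
F Y' $       y , y $  output F → S F'
S F' Y' $    y , y $  output S → y
y F' Y' $    y , y $  match 'y'
F' Y' $      , y $    output F' → , S F'
, S F' Y' $  , y $    match ','
S F' Y' $    y $      output S → y
y F' Y' $    y $      match 'y'
F' Y' $      $        output F' → ε
Y' $         $        output Y' → ε
$            $        accept

The string is accepted.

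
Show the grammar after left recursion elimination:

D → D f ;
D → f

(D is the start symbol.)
D → f D'
D' → f ; D'
D' → ε

D is directly left-recursive. The standard transformation for
  A → A α₁ | ... | A α_m | β₁ | ... | β_n
is
  A  → β₁ A' | ... | β_n A'
  A' → α₁ A' | ... | α_m A' | ε

D → f becomes D → f D'
D → D f ; becomes D' → f ; D'
Add D' → ε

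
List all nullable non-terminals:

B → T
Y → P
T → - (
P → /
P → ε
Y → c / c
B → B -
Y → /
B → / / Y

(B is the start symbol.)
ε-productions: P → ε
So P is immediately nullable.
Y → P: every symbol on the right is nullable, so Y is nullable too.
No further non-terminal can be added: every production for the remaining non-terminals contains a terminal or a non-nullable non-terminal.
Nullable = { 'P', 'Y' }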